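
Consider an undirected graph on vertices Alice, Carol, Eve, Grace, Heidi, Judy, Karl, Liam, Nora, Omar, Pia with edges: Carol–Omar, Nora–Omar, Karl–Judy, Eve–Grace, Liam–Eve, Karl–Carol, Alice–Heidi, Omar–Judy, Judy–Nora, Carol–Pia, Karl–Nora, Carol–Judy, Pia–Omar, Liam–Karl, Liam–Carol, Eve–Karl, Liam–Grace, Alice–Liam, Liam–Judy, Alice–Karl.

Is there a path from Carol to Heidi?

Explore from Carol.
Distance 1: reach Judy, Karl, Liam, Omar, Pia.
Distance 2: reach Alice, Eve, Grace, Nora.
Distance 3: reach Heidi.
Found Heidi.

Yes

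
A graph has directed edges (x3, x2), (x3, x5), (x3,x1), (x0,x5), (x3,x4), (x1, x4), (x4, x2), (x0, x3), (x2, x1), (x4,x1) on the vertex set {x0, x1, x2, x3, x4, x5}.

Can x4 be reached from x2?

Yes

Explore from x2.
Distance 1: reach x1.
Distance 2: reach x4.
Found x4.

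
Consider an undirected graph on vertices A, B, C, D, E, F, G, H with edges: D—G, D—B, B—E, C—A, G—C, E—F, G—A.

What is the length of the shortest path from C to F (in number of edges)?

5

Distance 0: C.
Distance 1: A, G.
Distance 2: D.
Distance 3: B.
Distance 4: E.
Distance 5: F — contains F.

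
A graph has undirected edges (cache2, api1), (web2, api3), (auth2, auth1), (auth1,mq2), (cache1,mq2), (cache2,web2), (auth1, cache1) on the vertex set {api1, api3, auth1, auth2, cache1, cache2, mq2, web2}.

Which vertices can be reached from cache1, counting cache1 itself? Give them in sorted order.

Start at cache1.
Its neighbours: auth1, mq2.
Then their neighbours: auth2.
Nothing further is reachable.

auth1, auth2, cache1, mq2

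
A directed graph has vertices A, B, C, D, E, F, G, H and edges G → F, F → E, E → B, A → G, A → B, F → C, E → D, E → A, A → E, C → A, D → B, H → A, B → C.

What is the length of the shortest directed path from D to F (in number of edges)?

5

Distance 0: D.
Distance 1: B.
Distance 2: C.
Distance 3: A.
Distance 4: E, G.
Distance 5: F — contains F.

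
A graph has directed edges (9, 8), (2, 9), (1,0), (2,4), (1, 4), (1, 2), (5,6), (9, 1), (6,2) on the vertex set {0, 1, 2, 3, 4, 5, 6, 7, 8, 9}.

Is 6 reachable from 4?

No

4 has no outgoing edges, so nothing is reachable from it.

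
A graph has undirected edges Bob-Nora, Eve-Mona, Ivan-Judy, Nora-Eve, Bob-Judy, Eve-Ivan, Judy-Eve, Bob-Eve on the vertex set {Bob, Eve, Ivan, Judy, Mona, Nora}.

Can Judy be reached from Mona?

Explore from Mona.
Distance 1: reach Eve.
Distance 2: reach Bob, Ivan, Judy, Nora.
Found Judy.

Yes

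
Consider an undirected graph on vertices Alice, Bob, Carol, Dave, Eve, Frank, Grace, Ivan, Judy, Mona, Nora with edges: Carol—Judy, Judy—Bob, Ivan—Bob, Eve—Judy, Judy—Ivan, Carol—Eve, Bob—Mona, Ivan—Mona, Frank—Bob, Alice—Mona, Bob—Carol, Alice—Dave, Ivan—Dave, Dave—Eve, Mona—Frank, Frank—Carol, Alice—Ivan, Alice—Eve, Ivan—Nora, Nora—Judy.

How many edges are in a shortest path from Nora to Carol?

Distance 0: Nora.
Distance 1: Ivan, Judy.
Distance 2: Alice, Bob, Carol, Dave, Eve, Mona — contains Carol.

2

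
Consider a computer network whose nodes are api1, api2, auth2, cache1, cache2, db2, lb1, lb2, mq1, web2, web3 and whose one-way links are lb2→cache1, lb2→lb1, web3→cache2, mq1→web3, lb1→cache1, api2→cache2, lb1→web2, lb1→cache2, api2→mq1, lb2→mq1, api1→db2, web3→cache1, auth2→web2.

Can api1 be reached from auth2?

Explore from auth2.
Distance 1: reach web2.
The search from auth2 is exhausted; no directed path reaches api1.

No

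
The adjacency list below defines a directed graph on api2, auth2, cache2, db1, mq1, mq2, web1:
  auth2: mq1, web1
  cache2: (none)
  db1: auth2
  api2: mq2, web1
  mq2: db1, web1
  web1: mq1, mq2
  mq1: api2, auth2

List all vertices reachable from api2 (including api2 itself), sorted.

api2, auth2, db1, mq1, mq2, web1

Start at api2.
Its neighbours: mq2, web1.
Then their neighbours: db1, mq1.
Then next layer: auth2.
Nothing further is reachable.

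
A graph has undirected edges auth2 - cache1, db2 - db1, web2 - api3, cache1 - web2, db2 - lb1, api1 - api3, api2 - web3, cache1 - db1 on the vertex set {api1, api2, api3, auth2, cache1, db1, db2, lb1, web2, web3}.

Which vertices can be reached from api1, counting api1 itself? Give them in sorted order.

Start at api1.
Its neighbours: api3.
Then their neighbours: web2.
Then next layer: cache1.
Then next layer: auth2, db1.
Then next layer: db2.
Then next layer: lb1.
Nothing further is reachable.

api1, api3, auth2, cache1, db1, db2, lb1, web2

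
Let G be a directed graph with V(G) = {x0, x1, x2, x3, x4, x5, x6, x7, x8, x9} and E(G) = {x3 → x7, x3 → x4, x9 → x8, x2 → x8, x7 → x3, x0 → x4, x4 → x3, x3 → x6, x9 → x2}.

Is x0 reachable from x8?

x8 has no outgoing edges, so nothing is reachable from it.

No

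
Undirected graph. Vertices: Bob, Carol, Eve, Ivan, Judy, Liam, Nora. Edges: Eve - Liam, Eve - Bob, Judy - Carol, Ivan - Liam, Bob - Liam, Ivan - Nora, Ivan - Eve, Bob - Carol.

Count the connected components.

1

From Bob: component {Bob, Carol, Eve, Ivan, Judy, Liam, Nora}.
That's 1 component.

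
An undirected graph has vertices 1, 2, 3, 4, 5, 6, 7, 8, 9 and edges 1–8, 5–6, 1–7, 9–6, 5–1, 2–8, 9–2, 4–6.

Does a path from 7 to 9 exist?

Explore from 7.
Distance 1: reach 1.
Distance 2: reach 5, 8.
Distance 3: reach 2, 6.
Distance 4: reach 4, 9.
Found 9.

Yes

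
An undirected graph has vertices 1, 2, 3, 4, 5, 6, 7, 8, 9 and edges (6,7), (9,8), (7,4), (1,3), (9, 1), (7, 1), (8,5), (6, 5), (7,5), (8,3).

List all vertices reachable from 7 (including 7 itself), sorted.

1, 3, 4, 5, 6, 7, 8, 9

Start at 7.
Its neighbours: 1, 4, 5, 6.
Then their neighbours: 3, 8, 9.
Nothing further is reachable.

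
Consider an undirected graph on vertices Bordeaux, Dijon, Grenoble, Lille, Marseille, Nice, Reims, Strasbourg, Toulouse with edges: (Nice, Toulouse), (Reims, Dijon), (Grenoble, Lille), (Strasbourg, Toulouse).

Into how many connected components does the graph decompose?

From Bordeaux: component {Bordeaux}.
From Dijon: component {Dijon, Reims}.
From Grenoble: component {Grenoble, Lille}.
From Marseille: component {Marseille}.
From Nice: component {Nice, Strasbourg, Toulouse}.
That's 5 components.

5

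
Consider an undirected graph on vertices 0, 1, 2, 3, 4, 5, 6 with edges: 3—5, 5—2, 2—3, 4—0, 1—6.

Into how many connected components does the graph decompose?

From 0: component {0, 4}.
From 1: component {1, 6}.
From 2: component {2, 3, 5}.
That's 3 components.

3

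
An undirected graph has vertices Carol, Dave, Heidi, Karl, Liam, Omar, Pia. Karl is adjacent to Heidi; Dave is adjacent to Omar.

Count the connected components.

5

From Carol: component {Carol}.
From Dave: component {Dave, Omar}.
From Heidi: component {Heidi, Karl}.
From Liam: component {Liam}.
From Pia: component {Pia}.
That's 5 components.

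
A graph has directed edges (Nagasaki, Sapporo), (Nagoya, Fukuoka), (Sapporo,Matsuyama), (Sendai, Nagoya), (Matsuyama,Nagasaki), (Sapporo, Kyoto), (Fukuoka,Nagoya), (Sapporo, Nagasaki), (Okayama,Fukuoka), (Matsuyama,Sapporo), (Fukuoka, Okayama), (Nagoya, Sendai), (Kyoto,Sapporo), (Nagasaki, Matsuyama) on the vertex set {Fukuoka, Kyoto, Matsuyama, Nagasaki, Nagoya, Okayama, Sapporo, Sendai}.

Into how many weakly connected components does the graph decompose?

2

From Fukuoka: component {Fukuoka, Nagoya, Okayama, Sendai}.
From Kyoto: component {Kyoto, Matsuyama, Nagasaki, Sapporo}.
That's 2 components.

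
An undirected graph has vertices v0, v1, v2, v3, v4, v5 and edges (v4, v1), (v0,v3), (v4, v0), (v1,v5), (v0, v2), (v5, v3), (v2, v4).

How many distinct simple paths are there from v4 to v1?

v4–v0–v3–v5–v1
v4–v1
v4–v2–v0–v3–v5–v1

3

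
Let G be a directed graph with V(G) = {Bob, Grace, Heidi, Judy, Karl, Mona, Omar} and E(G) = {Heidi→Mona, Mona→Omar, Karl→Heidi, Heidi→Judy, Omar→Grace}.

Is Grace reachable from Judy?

No

Judy has no outgoing edges, so nothing is reachable from it.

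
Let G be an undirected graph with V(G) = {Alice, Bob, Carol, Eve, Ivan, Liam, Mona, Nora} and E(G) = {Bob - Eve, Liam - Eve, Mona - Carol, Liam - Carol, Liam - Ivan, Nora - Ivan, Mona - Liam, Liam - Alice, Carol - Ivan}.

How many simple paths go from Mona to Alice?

Mona–Carol–Ivan–Liam–Alice
Mona–Carol–Liam–Alice
Mona–Liam–Alice

3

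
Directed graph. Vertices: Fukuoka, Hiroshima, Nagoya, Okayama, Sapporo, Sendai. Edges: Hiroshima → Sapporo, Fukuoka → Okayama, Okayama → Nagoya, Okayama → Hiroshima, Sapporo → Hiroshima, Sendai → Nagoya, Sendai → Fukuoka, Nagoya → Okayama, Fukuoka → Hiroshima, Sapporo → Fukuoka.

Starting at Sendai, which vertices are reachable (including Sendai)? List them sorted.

Start at Sendai.
Its neighbours: Fukuoka, Nagoya.
Then their neighbours: Hiroshima, Okayama.
Then next layer: Sapporo.
Every vertex is now reached.

Fukuoka, Hiroshima, Nagoya, Okayama, Sapporo, Sendai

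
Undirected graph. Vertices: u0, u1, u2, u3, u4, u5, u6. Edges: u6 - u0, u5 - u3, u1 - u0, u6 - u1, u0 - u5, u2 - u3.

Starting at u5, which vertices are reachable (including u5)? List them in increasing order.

Start at u5.
Its neighbours: u0, u3.
Then their neighbours: u1, u2, u6.
Nothing further is reachable.

u0, u1, u2, u3, u5, u6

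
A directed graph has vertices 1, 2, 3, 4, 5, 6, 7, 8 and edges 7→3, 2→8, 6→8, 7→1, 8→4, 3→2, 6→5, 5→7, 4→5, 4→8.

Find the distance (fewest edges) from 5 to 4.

5

Distance 0: 5.
Distance 1: 7.
Distance 2: 1, 3.
Distance 3: 2.
Distance 4: 8.
Distance 5: 4 — contains 4.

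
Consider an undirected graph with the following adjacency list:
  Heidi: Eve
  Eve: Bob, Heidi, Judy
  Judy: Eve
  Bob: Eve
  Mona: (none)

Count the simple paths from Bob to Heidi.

1

Bob–Eve–Heidi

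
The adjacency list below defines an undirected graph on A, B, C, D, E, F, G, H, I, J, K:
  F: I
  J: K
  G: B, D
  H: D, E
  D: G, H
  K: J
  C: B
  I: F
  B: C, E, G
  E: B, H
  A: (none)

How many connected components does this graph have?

4

From A: component {A}.
From B: component {B, C, D, E, G, H}.
From F: component {F, I}.
From J: component {J, K}.
That's 4 components.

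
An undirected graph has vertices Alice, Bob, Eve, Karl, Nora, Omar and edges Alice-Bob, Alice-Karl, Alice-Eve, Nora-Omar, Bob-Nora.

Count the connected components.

From Alice: component {Alice, Bob, Eve, Karl, Nora, Omar}.
That's 1 component.

1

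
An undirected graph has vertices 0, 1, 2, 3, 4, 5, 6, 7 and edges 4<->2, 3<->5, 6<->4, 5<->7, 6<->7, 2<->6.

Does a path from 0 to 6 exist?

0 has no edges, so nothing is reachable from it.

No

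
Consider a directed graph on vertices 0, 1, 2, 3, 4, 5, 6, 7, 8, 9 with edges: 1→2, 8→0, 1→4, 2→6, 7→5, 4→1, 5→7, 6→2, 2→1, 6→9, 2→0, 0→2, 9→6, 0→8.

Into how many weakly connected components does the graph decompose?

From 0: component {0, 1, 2, 4, 6, 8, 9}.
From 3: component {3}.
From 5: component {5, 7}.
That's 3 components.

3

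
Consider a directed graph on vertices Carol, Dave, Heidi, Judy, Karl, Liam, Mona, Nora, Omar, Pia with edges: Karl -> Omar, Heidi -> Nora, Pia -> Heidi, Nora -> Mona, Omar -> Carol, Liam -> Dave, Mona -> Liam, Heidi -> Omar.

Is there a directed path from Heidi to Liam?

Explore from Heidi.
Distance 1: reach Nora, Omar.
Distance 2: reach Carol, Mona.
Distance 3: reach Liam.
Found Liam.

Yes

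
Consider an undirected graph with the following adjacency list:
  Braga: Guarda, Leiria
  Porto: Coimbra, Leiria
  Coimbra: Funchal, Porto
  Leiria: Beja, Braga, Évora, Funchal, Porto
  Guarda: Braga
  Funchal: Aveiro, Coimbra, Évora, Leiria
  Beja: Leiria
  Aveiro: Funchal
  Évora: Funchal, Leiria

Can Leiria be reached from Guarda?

Yes

Explore from Guarda.
Distance 1: reach Braga.
Distance 2: reach Leiria.
Found Leiria.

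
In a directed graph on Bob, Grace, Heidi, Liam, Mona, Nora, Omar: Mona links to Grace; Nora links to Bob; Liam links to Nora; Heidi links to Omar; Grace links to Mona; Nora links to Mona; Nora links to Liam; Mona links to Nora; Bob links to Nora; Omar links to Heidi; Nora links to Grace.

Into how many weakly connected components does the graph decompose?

2

From Bob: component {Bob, Grace, Liam, Mona, Nora}.
From Heidi: component {Heidi, Omar}.
That's 2 components.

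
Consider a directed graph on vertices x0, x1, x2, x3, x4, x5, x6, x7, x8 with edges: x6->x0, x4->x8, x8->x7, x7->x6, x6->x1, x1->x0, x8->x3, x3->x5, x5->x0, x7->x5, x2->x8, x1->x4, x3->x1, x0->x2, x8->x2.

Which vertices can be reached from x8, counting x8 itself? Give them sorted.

x0, x1, x2, x3, x4, x5, x6, x7, x8

Start at x8.
Its neighbours: x2, x3, x7.
Then their neighbours: x1, x5, x6.
Then next layer: x0, x4.
Every vertex is now reached.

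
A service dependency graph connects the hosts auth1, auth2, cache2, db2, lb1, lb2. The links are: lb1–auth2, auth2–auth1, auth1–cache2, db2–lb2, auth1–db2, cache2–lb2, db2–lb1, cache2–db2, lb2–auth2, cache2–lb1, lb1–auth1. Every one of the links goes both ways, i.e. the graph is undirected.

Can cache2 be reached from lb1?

Yes

Explore from lb1.
Distance 1: reach auth1, auth2, cache2, db2.
Found cache2.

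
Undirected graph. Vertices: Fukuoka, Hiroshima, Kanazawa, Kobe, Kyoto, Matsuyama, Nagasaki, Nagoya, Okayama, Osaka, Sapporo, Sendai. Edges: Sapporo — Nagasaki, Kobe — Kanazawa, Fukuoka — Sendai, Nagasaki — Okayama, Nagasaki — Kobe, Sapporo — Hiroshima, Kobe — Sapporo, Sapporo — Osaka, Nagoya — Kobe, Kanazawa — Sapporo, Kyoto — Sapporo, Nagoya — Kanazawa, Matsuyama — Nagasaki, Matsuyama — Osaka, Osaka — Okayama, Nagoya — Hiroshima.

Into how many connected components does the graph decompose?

2

From Fukuoka: component {Fukuoka, Sendai}.
From Hiroshima: component {Hiroshima, Kanazawa, Kobe, Kyoto, Matsuyama, Nagasaki, Nagoya, Okayama, Osaka, Sapporo}.
That's 2 components.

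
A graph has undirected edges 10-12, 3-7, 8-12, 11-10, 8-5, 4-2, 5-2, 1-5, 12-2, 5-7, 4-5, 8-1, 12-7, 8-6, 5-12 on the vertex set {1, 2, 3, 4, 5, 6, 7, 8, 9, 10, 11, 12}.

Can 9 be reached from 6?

No

Explore from 6.
Distance 1: reach 8.
Distance 2: reach 1, 5, 12.
Distance 3: reach 2, 4, 7, 10.
Distance 4: reach 3, 11.
The search is exhausted without reaching 9; it lies in a different component.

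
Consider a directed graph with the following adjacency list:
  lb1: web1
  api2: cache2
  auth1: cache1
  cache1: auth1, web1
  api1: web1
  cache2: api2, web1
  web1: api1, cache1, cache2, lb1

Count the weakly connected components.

1

From api1: component {api1, api2, auth1, cache1, cache2, lb1, web1}.
That's 1 component.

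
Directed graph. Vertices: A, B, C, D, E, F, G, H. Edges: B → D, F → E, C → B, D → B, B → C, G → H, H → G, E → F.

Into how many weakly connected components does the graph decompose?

4

From A: component {A}.
From B: component {B, C, D}.
From E: component {E, F}.
From G: component {G, H}.
That's 4 components.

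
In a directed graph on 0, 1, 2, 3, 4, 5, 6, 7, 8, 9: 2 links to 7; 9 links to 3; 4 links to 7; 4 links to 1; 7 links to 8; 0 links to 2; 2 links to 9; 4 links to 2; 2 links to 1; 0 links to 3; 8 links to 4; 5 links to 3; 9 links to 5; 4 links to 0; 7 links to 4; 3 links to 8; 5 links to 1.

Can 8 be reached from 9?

Explore from 9.
Distance 1: reach 3, 5.
Distance 2: reach 1, 8.
Found 8.

Yes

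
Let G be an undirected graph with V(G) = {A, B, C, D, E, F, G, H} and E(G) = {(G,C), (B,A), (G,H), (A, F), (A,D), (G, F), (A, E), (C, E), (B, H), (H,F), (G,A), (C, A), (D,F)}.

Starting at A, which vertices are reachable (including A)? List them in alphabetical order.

Start at A.
Its neighbours: B, C, D, E, F, G.
Then their neighbours: H.
Every vertex is now reached.

A, B, C, D, E, F, G, H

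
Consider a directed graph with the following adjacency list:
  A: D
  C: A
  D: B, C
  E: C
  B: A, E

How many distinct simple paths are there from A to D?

1

A→D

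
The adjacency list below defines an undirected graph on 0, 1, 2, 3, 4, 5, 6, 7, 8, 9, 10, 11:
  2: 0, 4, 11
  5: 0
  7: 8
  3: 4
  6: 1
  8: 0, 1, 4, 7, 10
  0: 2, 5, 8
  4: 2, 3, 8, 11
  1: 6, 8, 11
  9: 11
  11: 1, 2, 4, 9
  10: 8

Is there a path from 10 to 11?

Explore from 10.
Distance 1: reach 8.
Distance 2: reach 0, 1, 4, 7.
Distance 3: reach 2, 3, 5, 6, 11.
Found 11.

Yes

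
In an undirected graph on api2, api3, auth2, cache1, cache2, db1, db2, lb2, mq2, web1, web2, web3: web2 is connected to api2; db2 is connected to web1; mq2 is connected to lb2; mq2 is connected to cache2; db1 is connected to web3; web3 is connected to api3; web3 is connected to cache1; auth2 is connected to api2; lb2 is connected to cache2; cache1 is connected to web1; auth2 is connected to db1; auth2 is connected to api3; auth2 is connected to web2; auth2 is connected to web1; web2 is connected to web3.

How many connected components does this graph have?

2

From api2: component {api2, api3, auth2, cache1, db1, db2, web1, web2, web3}.
From cache2: component {cache2, lb2, mq2}.
That's 2 components.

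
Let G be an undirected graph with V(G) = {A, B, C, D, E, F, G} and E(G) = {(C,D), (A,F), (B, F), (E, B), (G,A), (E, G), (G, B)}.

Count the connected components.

2

From A: component {A, B, E, F, G}.
From C: component {C, D}.
That's 2 components.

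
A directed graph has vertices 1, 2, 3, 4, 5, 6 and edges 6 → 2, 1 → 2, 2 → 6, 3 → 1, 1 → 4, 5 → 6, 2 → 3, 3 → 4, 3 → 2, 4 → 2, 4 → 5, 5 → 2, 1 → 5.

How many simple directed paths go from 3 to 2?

3→1→2
3→1→4→2
3→1→4→5→2
3→1→4→5→6→2
3→1→5→2
3→1→5→6→2
3→2
3→4→2
3→4→5→2
3→4→5→6→2

10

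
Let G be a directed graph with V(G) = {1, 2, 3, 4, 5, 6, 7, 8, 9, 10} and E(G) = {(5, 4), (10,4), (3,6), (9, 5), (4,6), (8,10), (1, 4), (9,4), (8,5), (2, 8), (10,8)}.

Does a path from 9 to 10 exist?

No

Explore from 9.
Distance 1: reach 4, 5.
Distance 2: reach 6.
The search from 9 is exhausted; no directed path reaches 10.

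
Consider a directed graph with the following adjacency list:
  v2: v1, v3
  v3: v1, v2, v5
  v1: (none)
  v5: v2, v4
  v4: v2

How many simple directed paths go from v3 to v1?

v3→v1
v3→v2→v1
v3→v5→v2→v1
v3→v5→v4→v2→v1

4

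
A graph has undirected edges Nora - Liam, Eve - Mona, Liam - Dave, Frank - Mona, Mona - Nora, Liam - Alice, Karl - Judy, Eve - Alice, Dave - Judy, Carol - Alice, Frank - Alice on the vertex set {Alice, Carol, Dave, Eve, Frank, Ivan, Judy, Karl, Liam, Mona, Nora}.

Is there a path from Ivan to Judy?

Ivan has no edges, so nothing is reachable from it.

No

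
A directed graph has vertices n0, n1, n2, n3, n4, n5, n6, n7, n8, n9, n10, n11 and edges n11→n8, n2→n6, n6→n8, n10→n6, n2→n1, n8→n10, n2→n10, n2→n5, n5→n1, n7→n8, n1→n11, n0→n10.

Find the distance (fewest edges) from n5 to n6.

Distance 0: n5.
Distance 1: n1.
Distance 2: n11.
Distance 3: n8.
Distance 4: n10.
Distance 5: n6 — contains n6.

5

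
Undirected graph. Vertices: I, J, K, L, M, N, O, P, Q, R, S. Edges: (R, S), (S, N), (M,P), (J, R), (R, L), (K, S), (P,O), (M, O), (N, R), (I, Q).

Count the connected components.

3

From I: component {I, Q}.
From J: component {J, K, L, N, R, S}.
From M: component {M, O, P}.
That's 3 components.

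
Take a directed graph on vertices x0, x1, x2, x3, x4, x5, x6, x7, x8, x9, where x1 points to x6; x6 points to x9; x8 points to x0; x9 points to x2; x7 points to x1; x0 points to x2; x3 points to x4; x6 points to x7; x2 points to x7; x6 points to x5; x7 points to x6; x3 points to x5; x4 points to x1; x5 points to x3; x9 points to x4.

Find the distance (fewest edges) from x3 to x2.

Distance 0: x3.
Distance 1: x4, x5.
Distance 2: x1.
Distance 3: x6.
Distance 4: x7, x9.
Distance 5: x2 — contains x2.

5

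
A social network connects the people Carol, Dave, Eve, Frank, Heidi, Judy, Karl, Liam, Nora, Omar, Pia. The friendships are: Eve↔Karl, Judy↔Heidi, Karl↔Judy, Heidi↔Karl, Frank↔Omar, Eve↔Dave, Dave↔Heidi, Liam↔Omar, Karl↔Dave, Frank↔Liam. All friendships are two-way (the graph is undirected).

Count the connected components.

From Carol: component {Carol}.
From Dave: component {Dave, Eve, Heidi, Judy, Karl}.
From Frank: component {Frank, Liam, Omar}.
From Nora: component {Nora}.
From Pia: component {Pia}.
That's 5 components.

5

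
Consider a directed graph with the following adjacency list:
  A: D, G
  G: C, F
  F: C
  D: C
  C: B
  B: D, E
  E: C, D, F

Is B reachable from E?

Explore from E.
Distance 1: reach C, D, F.
Distance 2: reach B.
Found B.

Yes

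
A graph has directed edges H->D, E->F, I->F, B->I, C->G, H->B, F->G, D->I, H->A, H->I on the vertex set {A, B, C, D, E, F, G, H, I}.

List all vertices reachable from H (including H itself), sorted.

Start at H.
Its neighbours: A, B, D, I.
Then their neighbours: F.
Then next layer: G.
Nothing further is reachable.

A, B, D, F, G, H, I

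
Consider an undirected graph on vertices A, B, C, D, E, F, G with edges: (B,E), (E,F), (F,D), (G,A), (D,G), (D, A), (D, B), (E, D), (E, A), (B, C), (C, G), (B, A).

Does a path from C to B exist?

Explore from C.
Distance 1: reach B, G.
Found B.

Yes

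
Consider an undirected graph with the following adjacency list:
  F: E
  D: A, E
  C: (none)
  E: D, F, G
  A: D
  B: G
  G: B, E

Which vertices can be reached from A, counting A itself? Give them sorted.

Start at A.
Its neighbours: D.
Then their neighbours: E.
Then next layer: F, G.
Then next layer: B.
Nothing further is reachable.

A, B, D, E, F, G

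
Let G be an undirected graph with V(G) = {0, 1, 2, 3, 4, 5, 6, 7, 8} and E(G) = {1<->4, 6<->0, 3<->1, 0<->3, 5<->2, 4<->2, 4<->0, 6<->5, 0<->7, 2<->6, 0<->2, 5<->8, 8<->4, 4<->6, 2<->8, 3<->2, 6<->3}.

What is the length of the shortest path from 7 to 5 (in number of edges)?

Distance 0: 7.
Distance 1: 0.
Distance 2: 2, 3, 4, 6.
Distance 3: 1, 5, 8 — contains 5.

3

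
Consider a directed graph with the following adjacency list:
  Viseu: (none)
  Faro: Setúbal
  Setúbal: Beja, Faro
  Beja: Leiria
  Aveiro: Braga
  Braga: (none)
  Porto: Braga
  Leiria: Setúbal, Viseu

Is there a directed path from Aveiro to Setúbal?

No

Explore from Aveiro.
Distance 1: reach Braga.
The search from Aveiro is exhausted; no directed path reaches Setúbal.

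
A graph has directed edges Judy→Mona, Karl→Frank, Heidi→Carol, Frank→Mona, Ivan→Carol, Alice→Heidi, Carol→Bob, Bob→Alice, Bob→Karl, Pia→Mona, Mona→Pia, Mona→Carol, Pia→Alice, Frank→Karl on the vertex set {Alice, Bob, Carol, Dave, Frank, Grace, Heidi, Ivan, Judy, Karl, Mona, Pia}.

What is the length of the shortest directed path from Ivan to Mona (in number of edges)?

5

Distance 0: Ivan.
Distance 1: Carol.
Distance 2: Bob.
Distance 3: Alice, Karl.
Distance 4: Frank, Heidi.
Distance 5: Mona — contains Mona.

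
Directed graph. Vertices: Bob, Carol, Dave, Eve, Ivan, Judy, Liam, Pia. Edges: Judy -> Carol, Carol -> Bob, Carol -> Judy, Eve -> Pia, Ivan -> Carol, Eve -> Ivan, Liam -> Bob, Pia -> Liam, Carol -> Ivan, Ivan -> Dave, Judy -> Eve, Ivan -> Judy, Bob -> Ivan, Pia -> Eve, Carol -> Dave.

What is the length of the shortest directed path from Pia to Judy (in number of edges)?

3

Distance 0: Pia.
Distance 1: Eve, Liam.
Distance 2: Bob, Ivan.
Distance 3: Carol, Dave, Judy — contains Judy.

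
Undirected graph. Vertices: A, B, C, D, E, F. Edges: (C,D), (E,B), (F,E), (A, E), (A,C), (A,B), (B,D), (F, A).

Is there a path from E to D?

Yes

Explore from E.
Distance 1: reach A, B, F.
Distance 2: reach C, D.
Found D.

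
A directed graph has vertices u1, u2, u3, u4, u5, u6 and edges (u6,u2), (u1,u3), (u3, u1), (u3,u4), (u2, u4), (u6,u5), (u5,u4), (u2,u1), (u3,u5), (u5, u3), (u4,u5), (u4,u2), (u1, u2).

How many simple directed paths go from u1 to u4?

u1→u2→u4
u1→u3→u4
u1→u3→u5→u4

3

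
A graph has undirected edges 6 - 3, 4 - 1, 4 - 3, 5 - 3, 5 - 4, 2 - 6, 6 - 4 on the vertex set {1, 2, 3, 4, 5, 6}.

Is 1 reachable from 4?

Explore from 4.
Distance 1: reach 1, 3, 5, 6.
Found 1.

Yes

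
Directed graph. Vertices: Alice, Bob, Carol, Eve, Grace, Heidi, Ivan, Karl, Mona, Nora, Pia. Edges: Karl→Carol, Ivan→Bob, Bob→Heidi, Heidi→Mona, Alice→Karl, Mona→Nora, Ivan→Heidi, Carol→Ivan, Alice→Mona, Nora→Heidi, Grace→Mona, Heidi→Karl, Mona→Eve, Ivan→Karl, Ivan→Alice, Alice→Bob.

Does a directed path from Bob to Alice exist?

Explore from Bob.
Distance 1: reach Heidi.
Distance 2: reach Karl, Mona.
Distance 3: reach Carol, Eve, Nora.
Distance 4: reach Ivan.
Distance 5: reach Alice.
Found Alice.

Yes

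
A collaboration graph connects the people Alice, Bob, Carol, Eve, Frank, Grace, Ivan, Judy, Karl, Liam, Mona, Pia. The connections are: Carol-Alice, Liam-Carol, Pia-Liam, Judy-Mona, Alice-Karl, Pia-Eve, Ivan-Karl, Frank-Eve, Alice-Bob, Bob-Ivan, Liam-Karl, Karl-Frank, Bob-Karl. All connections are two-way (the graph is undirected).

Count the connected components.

From Alice: component {Alice, Bob, Carol, Eve, Frank, Ivan, Karl, Liam, Pia}.
From Grace: component {Grace}.
From Judy: component {Judy, Mona}.
That's 3 components.

3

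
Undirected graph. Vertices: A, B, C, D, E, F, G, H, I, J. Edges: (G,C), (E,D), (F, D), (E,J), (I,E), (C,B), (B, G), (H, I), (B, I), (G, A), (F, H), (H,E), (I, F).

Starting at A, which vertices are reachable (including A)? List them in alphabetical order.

Start at A.
Its neighbours: G.
Then their neighbours: B, C.
Then next layer: I.
Then next layer: E, F, H.
Then next layer: D, J.
Every vertex is now reached.

A, B, C, D, E, F, G, H, I, J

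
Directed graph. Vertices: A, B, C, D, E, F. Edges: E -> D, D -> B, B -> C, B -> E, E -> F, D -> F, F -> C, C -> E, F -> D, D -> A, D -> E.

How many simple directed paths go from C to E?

C→E

1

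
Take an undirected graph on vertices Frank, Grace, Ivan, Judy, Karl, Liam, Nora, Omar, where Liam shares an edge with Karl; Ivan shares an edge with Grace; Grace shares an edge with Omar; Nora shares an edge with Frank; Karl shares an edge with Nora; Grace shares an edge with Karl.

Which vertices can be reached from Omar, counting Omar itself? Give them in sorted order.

Frank, Grace, Ivan, Karl, Liam, Nora, Omar

Start at Omar.
Its neighbours: Grace.
Then their neighbours: Ivan, Karl.
Then next layer: Liam, Nora.
Then next layer: Frank.
Nothing further is reachable.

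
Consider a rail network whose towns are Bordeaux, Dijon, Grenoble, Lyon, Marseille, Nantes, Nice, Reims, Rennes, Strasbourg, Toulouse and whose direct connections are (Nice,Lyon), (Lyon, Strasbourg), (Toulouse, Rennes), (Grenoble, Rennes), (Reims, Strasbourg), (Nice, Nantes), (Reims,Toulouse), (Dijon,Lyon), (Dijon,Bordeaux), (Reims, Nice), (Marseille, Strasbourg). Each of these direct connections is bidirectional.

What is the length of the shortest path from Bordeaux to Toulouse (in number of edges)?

Distance 0: Bordeaux.
Distance 1: Dijon.
Distance 2: Lyon.
Distance 3: Nice, Strasbourg.
Distance 4: Marseille, Nantes, Reims.
Distance 5: Toulouse — contains Toulouse.

5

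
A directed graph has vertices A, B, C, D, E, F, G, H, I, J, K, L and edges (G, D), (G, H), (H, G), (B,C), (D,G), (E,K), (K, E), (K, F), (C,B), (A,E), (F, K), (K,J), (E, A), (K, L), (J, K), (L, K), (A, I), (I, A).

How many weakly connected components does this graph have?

3

From A: component {A, E, F, I, J, K, L}.
From B: component {B, C}.
From D: component {D, G, H}.
That's 3 components.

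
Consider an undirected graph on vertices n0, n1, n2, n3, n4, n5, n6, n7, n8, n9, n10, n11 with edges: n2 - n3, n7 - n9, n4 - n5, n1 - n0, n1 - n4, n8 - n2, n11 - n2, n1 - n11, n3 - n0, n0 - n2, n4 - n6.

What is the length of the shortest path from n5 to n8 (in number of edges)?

Distance 0: n5.
Distance 1: n4.
Distance 2: n1, n6.
Distance 3: n0, n11.
Distance 4: n2, n3.
Distance 5: n8 — contains n8.

5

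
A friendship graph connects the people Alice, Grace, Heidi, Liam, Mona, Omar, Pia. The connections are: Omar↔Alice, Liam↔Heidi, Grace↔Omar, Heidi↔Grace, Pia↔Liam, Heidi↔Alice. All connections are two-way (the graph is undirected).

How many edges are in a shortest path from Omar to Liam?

3

Distance 0: Omar.
Distance 1: Alice, Grace.
Distance 2: Heidi.
Distance 3: Liam — contains Liam.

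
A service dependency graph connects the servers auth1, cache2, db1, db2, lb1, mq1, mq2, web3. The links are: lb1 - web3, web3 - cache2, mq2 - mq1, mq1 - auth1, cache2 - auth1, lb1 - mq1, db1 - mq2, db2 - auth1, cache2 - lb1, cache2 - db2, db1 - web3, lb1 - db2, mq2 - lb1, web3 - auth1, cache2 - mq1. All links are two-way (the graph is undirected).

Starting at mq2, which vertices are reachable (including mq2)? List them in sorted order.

auth1, cache2, db1, db2, lb1, mq1, mq2, web3

Start at mq2.
Its neighbours: db1, lb1, mq1.
Then their neighbours: auth1, cache2, db2, web3.
Every vertex is now reached.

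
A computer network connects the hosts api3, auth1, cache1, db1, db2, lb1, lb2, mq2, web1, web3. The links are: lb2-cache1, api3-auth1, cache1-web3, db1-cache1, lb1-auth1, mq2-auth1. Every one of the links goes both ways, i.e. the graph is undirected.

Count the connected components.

From api3: component {api3, auth1, lb1, mq2}.
From cache1: component {cache1, db1, lb2, web3}.
From db2: component {db2}.
From web1: component {web1}.
That's 4 components.

4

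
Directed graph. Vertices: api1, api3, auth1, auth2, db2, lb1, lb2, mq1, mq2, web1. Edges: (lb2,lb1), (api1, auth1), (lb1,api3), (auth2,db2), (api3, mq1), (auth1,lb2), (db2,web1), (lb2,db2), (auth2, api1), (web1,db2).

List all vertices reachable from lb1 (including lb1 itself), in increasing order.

api3, lb1, mq1

Start at lb1.
Its neighbours: api3.
Then their neighbours: mq1.
Nothing further is reachable.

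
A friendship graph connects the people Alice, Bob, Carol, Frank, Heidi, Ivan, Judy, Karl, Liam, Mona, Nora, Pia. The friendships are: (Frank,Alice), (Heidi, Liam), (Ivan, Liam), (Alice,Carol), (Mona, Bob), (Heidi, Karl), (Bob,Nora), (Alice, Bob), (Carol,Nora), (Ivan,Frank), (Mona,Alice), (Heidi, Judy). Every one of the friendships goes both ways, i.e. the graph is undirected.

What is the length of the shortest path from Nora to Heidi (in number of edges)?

Distance 0: Nora.
Distance 1: Bob, Carol.
Distance 2: Alice, Mona.
Distance 3: Frank.
Distance 4: Ivan.
Distance 5: Liam.
Distance 6: Heidi — contains Heidi.

6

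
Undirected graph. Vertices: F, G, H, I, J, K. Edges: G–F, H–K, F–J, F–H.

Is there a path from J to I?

Explore from J.
Distance 1: reach F.
Distance 2: reach G, H.
Distance 3: reach K.
The search is exhausted without reaching I; it lies in a different component.

No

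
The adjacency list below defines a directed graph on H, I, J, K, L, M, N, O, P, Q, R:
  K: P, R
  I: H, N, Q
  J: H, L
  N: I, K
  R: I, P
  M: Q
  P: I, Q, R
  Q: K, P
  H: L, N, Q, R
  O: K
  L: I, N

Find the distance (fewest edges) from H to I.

2

Distance 0: H.
Distance 1: L, N, Q, R.
Distance 2: I, K, P — contains I.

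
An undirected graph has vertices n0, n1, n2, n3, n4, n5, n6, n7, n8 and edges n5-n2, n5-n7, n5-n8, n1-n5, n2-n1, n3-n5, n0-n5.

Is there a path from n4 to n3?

n4 has no edges, so nothing is reachable from it.

No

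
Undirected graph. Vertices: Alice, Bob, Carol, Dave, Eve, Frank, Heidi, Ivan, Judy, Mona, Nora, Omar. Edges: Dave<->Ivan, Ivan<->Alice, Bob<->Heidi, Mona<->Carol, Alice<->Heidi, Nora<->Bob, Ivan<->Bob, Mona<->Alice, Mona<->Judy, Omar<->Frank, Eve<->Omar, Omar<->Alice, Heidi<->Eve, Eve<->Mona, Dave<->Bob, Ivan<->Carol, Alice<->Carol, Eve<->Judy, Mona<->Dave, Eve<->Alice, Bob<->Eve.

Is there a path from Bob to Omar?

Yes

Explore from Bob.
Distance 1: reach Dave, Eve, Heidi, Ivan, Nora.
Distance 2: reach Alice, Carol, Judy, Mona, Omar.
Found Omar.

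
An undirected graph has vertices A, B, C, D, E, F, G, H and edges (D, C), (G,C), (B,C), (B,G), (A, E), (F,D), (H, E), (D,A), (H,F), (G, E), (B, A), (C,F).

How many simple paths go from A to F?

15

A–B–C–D–F
A–B–C–F
A–B–C–G–E–H–F
A–B–G–C–D–F
A–B–G–C–F
A–B–G–E–H–F
A–D–C–B–G–E–H–F
A–D–C–F
A–D–C–G–E–H–F
A–D–F
A–E–G–B–C–D–F
A–E–G–B–C–F
A–E–G–C–D–F
A–E–G–C–F
A–E–H–F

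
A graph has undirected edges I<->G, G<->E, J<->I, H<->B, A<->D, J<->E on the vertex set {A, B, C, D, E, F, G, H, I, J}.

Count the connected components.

5

From A: component {A, D}.
From B: component {B, H}.
From C: component {C}.
From E: component {E, G, I, J}.
From F: component {F}.
That's 5 components.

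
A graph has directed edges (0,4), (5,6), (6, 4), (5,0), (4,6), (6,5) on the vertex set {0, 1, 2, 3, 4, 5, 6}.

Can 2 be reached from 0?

No

Explore from 0.
Distance 1: reach 4.
Distance 2: reach 6.
Distance 3: reach 5.
The search from 0 is exhausted; no directed path reaches 2.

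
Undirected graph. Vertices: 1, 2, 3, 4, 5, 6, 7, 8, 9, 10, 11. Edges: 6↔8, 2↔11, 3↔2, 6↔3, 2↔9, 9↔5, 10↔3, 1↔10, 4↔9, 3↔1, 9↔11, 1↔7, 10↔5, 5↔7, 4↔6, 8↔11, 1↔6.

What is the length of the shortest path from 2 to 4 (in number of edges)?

2

Distance 0: 2.
Distance 1: 3, 9, 11.
Distance 2: 1, 4, 5, 6, 8, 10 — contains 4.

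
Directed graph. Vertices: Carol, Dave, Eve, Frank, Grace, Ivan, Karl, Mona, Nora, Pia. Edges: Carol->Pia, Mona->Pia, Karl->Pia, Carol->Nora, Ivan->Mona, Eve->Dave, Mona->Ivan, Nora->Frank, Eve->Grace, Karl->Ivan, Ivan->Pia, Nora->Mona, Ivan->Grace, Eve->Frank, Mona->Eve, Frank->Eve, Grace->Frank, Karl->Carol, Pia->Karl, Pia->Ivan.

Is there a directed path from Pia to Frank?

Yes

Explore from Pia.
Distance 1: reach Ivan, Karl.
Distance 2: reach Carol, Grace, Mona.
Distance 3: reach Eve, Frank, Nora.
Found Frank.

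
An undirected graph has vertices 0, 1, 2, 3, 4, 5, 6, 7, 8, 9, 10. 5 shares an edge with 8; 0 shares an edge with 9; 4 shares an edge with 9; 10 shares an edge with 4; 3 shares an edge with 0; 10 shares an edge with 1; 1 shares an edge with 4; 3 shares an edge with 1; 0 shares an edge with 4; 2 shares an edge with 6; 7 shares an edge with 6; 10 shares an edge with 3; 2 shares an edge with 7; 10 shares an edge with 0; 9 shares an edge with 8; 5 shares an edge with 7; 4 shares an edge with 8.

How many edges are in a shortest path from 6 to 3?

Distance 0: 6.
Distance 1: 2, 7.
Distance 2: 5.
Distance 3: 8.
Distance 4: 4, 9.
Distance 5: 0, 1, 10.
Distance 6: 3 — contains 3.

6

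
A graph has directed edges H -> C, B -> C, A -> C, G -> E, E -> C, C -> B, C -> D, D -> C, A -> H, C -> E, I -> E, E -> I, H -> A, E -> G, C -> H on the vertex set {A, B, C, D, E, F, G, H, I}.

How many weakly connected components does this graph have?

2

From A: component {A, B, C, D, E, G, H, I}.
From F: component {F}.
That's 2 components.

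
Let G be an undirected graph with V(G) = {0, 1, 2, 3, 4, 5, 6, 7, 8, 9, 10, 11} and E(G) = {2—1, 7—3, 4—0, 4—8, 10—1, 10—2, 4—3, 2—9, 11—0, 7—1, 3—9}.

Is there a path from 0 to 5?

Explore from 0.
Distance 1: reach 4, 11.
Distance 2: reach 3, 8.
Distance 3: reach 7, 9.
Distance 4: reach 1, 2.
Distance 5: reach 10.
The search is exhausted without reaching 5; it lies in a different component.

No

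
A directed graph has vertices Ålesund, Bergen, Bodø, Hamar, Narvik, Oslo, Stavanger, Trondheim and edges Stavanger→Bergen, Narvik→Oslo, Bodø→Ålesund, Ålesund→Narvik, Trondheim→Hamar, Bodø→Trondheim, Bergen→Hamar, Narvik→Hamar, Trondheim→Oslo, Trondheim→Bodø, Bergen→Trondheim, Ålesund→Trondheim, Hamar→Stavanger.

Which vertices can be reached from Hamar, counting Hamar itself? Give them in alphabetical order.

Ålesund, Bergen, Bodø, Hamar, Narvik, Oslo, Stavanger, Trondheim

Start at Hamar.
Its neighbours: Stavanger.
Then their neighbours: Bergen.
Then next layer: Trondheim.
Then next layer: Bodø, Oslo.
Then next layer: Ålesund.
Then next layer: Narvik.
Every vertex is now reached.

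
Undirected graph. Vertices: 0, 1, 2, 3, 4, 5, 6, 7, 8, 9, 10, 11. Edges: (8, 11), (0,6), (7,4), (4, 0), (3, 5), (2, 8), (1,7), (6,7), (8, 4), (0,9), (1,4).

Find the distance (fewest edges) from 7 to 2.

3

Distance 0: 7.
Distance 1: 1, 4, 6.
Distance 2: 0, 8.
Distance 3: 2, 9, 11 — contains 2.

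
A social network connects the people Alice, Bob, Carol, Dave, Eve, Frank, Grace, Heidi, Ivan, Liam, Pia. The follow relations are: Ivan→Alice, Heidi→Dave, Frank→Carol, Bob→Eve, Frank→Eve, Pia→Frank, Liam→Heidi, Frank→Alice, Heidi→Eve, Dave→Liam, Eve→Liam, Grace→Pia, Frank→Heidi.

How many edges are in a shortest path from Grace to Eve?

3

Distance 0: Grace.
Distance 1: Pia.
Distance 2: Frank.
Distance 3: Alice, Carol, Eve, Heidi — contains Eve.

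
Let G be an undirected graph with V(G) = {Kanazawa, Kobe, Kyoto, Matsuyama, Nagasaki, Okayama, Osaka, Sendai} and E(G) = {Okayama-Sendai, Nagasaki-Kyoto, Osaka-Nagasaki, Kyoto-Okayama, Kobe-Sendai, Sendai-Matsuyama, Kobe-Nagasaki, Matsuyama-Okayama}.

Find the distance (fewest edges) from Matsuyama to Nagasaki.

Distance 0: Matsuyama.
Distance 1: Okayama, Sendai.
Distance 2: Kobe, Kyoto.
Distance 3: Nagasaki — contains Nagasaki.

3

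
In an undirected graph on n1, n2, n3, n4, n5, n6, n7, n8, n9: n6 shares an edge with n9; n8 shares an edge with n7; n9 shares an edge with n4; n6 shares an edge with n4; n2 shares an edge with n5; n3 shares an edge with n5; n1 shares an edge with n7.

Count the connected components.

3

From n1: component {n1, n7, n8}.
From n2: component {n2, n3, n5}.
From n4: component {n4, n6, n9}.
That's 3 components.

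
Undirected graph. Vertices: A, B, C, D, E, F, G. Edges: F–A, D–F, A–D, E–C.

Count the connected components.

From A: component {A, D, F}.
From B: component {B}.
From C: component {C, E}.
From G: component {G}.
That's 4 components.

4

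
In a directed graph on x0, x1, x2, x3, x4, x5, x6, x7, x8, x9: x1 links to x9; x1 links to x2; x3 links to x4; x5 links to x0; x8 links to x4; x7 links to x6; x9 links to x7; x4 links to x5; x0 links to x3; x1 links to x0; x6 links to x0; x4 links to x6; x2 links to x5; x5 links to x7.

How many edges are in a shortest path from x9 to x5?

6

Distance 0: x9.
Distance 1: x7.
Distance 2: x6.
Distance 3: x0.
Distance 4: x3.
Distance 5: x4.
Distance 6: x5 — contains x5.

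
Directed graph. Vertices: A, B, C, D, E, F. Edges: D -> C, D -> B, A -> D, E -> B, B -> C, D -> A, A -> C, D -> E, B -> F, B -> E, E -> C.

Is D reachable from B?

No

Explore from B.
Distance 1: reach C, E, F.
The search from B is exhausted; no directed path reaches D.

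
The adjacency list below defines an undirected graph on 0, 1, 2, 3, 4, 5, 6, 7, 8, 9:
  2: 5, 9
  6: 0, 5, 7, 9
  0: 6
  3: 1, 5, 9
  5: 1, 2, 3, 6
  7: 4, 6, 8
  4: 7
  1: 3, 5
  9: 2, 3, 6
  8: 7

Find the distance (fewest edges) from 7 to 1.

Distance 0: 7.
Distance 1: 4, 6, 8.
Distance 2: 0, 5, 9.
Distance 3: 1, 2, 3 — contains 1.

3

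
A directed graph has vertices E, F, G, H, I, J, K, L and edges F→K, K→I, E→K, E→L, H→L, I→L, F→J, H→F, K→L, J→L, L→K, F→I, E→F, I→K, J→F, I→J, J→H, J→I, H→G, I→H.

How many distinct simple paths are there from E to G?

E→F→I→H→G
E→F→I→J→H→G
E→F→J→H→G
E→F→J→I→H→G
E→F→J→L→K→I→H→G
E→F→K→I→H→G
E→F→K→I→J→H→G
E→K→I→H→G
E→K→I→J→H→G
E→L→K→I→H→G
E→L→K→I→J→H→G

11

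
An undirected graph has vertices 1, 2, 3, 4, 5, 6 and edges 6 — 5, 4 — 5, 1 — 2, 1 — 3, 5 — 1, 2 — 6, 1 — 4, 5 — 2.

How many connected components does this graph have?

From 1: component {1, 2, 3, 4, 5, 6}.
That's 1 component.

1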